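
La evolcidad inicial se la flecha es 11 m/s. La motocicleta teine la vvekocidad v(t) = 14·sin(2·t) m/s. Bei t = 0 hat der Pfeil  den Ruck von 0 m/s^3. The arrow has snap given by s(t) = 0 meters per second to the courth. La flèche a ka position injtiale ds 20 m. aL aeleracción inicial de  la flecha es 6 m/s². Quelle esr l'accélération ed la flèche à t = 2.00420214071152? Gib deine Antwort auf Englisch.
We need to integrate our snap equation s(t) = 0 2 times. Finding the antiderivative of s(t) and using j(0) = 0: j(t) = 0. The antiderivative of jerk, with a(0) = 6, gives acceleration: a(t) = 6. From the given acceleration equation a(t) = 6, we substitute t = 2.00420214071152 to get a = 6.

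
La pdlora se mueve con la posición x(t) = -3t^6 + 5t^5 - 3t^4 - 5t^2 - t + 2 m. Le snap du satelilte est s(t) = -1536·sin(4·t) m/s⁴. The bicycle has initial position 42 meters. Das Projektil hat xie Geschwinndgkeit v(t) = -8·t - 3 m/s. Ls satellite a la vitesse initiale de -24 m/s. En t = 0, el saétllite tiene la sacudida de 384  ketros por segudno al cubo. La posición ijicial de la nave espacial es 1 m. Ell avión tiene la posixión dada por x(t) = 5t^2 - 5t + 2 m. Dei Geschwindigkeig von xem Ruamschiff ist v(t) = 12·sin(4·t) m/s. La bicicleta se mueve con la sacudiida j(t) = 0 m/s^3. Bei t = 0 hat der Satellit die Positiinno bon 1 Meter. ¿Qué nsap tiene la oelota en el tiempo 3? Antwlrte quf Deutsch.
Wir müssen unsere Gleichung für die Position x(t) = -3·t^6 + 5·t^5 - 3·t^4 - 5·t^2 - t + 2 4-mal ableiten. Die Ableitung von der Position ergibt die Geschwindigkeit: v(t) = -18·t^5 + 25·t^4 - 12·t^3 - 10·t - 1. Durch Ableiten von der Geschwindigkeit erhalten wir die Beschleunigung: a(t) = -90·t^4 + 100·t^3 - 36·t^2 - 10. Die Ableitung von der Beschleunigung ergibt den Ruck: j(t) = -360·t^3 + 300·t^2 - 72·t. Durch Ableiten von dem Ruck erhalten wir den Snap: s(t) = -1080·t^2 + 600·t - 72. Wir haben den Snap s(t) = -1080·t^2 + 600·t - 72. Durch Einsetzen von t = 3: s(3) = -7992.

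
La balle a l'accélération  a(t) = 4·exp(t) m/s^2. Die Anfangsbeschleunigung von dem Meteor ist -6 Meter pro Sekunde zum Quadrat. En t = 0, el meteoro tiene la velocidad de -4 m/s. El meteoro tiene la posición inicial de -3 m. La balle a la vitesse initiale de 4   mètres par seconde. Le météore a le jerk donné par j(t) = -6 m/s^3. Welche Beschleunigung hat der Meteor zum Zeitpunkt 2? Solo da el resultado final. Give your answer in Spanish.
a(2) = -18.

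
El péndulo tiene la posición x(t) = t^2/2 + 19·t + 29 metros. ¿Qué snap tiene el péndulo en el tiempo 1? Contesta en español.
Debemos derivar nuestra ecuación de la posición x(t) = t^2/2 + 19·t + 29 4 veces. Tomando d/dt de x(t), encontramos v(t) = t + 19. La derivada de la velocidad da la aceleración: a(t) = 1. Derivando la aceleración, obtenemos la sacudida: j(t) = 0. La derivada de la sacudida da el snap: s(t) = 0. Tenemos el snap s(t) = 0. Sustituyendo t = 1: s(1) = 0.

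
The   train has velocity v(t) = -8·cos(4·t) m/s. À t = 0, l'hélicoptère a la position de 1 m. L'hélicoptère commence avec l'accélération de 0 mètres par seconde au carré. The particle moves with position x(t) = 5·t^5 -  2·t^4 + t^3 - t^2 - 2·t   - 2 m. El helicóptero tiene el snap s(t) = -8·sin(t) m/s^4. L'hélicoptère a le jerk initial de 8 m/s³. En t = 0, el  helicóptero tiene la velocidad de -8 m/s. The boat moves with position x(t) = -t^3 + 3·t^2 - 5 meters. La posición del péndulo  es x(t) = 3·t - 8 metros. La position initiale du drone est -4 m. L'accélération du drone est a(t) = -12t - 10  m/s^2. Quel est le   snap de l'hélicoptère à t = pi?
Nous avons le snap s(t) = -8·sin(t). En substituant t = pi: s(pi) = 0.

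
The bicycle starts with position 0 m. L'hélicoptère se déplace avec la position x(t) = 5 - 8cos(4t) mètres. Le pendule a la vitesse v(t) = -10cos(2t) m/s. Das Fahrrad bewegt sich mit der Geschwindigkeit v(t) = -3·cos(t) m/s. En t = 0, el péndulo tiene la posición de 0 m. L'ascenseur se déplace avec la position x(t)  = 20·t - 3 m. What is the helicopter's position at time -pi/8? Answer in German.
Mit x(t) = 5 - 8·cos(4·t) und Einsetzen von t = -pi/8, finden wir x = 5.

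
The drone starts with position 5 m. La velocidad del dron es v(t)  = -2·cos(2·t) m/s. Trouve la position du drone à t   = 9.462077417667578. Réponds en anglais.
To solve this, we need to take 1 integral of our velocity equation v(t) = -2·cos(2·t). Finding the antiderivative of v(t) and using x(0) = 5: x(t) = 5 - sin(2·t). From the given position equation x(t) = 5 - sin(2·t), we substitute t = 9.462077417667578 to get x = 4.92547025742084.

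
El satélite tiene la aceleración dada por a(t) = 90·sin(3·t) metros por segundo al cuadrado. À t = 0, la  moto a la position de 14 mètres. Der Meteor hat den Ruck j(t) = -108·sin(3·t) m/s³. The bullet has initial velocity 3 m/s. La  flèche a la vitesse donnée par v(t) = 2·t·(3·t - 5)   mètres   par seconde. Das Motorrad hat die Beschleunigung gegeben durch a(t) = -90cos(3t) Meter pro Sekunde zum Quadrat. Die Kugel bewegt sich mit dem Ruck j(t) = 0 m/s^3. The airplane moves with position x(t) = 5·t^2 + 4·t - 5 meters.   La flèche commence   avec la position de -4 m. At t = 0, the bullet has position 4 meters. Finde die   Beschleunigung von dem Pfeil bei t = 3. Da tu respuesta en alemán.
Um dies zu lösen, müssen wir 1 Ableitung unserer Gleichung für die Geschwindigkeit v(t) = 2·t·(3·t - 5) nehmen. Mit d/dt von v(t) finden wir a(t) = 12·t - 10. Mit a(t) = 12·t - 10 und Einsetzen von t = 3, finden wir a = 26.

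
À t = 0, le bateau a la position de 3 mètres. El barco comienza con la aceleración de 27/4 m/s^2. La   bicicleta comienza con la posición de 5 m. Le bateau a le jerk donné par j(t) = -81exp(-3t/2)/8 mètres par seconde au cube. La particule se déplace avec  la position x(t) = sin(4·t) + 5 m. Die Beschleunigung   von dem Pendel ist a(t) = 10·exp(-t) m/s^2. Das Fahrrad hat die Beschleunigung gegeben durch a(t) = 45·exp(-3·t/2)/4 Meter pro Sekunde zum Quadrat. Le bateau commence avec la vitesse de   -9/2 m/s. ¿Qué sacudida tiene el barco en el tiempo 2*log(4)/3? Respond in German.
Aus der Gleichung für den Ruck j(t) = -81·exp(-3·t/2)/8, setzen wir t = 2*log(4)/3 ein und erhalten j = -81/32.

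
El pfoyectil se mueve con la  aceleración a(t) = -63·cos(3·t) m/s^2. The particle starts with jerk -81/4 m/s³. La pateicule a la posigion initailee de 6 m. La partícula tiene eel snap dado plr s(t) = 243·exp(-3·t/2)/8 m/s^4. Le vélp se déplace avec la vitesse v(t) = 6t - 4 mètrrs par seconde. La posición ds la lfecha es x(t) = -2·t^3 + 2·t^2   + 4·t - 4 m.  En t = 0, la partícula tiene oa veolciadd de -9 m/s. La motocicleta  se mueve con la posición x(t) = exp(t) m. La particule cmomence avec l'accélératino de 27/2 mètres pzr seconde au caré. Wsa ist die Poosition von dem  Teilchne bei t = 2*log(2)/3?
Um dies zu lösen, müssen wir 4 Integrale unserer Gleichung für den Snap s(t) = 243·exp(-3·t/2)/8 finden. Das Integral von dem Snap ist der Ruck. Mit j(0) = -81/4 erhalten wir j(t) = -81·exp(-3·t/2)/4. Das Integral von dem Ruck, mit a(0) = 27/2, ergibt die Beschleunigung: a(t) = 27·exp(-3·t/2)/2. Die Stammfunktion von der Beschleunigung, mit v(0) = -9, ergibt die Geschwindigkeit: v(t) = -9·exp(-3·t/2). Mit ∫v(t)dt und Anwendung von x(0) = 6, finden wir x(t) = 6·exp(-3·t/2). Aus der Gleichung für die Position x(t) = 6·exp(-3·t/2), setzen wir t = 2*log(2)/3 ein und erhalten x = 3.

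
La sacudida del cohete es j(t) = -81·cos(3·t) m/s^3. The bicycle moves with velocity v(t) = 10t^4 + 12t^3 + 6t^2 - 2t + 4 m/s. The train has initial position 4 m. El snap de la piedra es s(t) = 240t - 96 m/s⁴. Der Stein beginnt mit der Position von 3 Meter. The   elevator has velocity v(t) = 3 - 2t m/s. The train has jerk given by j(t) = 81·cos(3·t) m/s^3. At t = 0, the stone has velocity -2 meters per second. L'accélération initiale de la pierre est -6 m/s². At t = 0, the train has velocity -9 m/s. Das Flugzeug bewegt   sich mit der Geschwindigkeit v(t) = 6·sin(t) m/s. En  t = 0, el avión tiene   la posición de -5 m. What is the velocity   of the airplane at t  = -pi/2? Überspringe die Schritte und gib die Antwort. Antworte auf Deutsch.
Die Antwort ist -6.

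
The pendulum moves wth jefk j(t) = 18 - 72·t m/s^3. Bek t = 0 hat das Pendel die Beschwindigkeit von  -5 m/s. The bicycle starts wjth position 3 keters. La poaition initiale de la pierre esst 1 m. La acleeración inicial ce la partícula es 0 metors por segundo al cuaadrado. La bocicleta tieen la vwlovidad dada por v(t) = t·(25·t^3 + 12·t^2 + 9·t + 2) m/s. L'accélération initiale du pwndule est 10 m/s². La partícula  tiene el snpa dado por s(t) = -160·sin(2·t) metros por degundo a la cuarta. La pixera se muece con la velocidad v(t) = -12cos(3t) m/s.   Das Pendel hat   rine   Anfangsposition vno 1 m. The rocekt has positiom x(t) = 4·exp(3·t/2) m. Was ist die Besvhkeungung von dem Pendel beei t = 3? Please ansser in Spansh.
Para resolver esto, necesitamos tomar 1 antiderivada de nuestra ecuación de la sacudida j(t) = 18 - 72·t. La antiderivada de la sacudida, con a(0) = 10, da la aceleración: a(t) = -36·t^2 + 18·t + 10. Usando a(t) = -36·t^2 + 18·t + 10 y sustituyendo t = 3, encontramos a = -260.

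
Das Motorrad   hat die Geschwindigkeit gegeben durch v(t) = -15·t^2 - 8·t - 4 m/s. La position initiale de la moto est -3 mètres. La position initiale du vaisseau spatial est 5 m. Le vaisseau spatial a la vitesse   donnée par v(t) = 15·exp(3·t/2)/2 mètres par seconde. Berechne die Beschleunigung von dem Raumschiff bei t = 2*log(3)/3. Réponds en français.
Nous devons dériver notre équation de la vitesse v(t) = 15·exp(3·t/2)/2 1 fois. En dérivant la vitesse, nous obtenons l'accélération: a(t) = 45·exp(3·t/2)/4. En utilisant a(t) = 45·exp(3·t/2)/4 et en substituant t = 2*log(3)/3, nous trouvons a = 135/4.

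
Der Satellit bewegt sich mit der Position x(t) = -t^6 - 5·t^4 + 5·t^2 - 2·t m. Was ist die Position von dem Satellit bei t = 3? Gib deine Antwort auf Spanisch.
Tenemos la posición x(t) = -t^6 - 5·t^4 + 5·t^2 - 2·t. Sustituyendo t = 3: x(3) = -1095.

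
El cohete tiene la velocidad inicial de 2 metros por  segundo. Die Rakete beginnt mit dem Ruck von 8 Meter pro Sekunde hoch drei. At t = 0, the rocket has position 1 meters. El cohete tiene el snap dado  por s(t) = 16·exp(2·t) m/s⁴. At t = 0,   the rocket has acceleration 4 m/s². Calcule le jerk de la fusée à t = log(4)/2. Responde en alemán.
Um dies zu lösen, müssen wir 1 Stammfunktion unserer Gleichung für den Snap s(t) = 16·exp(2·t) finden. Durch Integration von dem Snap und Verwendung der Anfangsbedingung j(0) = 8, erhalten wir j(t) = 8·exp(2·t). Mit j(t) = 8·exp(2·t) und Einsetzen von t = log(4)/2, finden wir j = 32.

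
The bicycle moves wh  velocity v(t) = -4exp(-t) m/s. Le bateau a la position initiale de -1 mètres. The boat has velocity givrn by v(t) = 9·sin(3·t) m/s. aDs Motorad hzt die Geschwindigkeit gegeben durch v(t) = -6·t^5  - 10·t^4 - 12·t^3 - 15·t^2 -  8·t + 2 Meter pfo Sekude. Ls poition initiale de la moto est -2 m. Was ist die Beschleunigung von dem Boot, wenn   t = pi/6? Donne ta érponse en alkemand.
Ausgehend von der Geschwindigkeit v(t) = 9·sin(3·t), nehmen wir 1 Ableitung. Mit d/dt von v(t) finden wir a(t) = 27·cos(3·t). Wir haben die Beschleunigung a(t) = 27·cos(3·t). Durch Einsetzen von t = pi/6: a(pi/6) = 0.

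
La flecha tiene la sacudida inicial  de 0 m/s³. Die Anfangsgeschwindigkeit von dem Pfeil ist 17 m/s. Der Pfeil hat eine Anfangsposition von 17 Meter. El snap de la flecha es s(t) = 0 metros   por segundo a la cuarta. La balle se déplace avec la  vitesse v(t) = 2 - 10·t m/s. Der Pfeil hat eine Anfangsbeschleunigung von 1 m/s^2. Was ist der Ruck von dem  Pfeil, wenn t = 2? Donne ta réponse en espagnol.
Debemos encontrar la antiderivada de nuestra ecuación del snap s(t) = 0 1 vez. Tomando ∫s(t)dt y aplicando j(0) = 0, encontramos j(t) = 0. Tenemos la sacudida j(t) = 0. Sustituyendo t = 2: j(2) = 0.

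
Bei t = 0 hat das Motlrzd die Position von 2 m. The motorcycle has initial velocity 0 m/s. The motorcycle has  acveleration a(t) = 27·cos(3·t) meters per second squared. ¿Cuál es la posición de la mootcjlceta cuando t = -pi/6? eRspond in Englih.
To solve this, we need to take 2 antiderivatives of our acceleration equation a(t) = 27·cos(3·t). The antiderivative of acceleration is velocity. Using v(0) = 0, we get v(t) = 9·sin(3·t). Integrating velocity and using the initial condition x(0) = 2, we get x(t) = 5 - 3·cos(3·t). We have position x(t) = 5 - 3·cos(3·t). Substituting t = -pi/6: x(-pi/6) = 5.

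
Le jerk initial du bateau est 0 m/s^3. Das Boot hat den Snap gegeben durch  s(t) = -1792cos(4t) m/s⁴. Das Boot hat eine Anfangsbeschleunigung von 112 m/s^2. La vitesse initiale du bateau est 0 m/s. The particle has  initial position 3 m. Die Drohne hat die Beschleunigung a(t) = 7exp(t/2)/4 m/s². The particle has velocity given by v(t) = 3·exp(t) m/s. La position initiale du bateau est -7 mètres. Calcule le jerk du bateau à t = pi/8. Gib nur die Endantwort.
Le jerk à t = pi/8 est j = -448.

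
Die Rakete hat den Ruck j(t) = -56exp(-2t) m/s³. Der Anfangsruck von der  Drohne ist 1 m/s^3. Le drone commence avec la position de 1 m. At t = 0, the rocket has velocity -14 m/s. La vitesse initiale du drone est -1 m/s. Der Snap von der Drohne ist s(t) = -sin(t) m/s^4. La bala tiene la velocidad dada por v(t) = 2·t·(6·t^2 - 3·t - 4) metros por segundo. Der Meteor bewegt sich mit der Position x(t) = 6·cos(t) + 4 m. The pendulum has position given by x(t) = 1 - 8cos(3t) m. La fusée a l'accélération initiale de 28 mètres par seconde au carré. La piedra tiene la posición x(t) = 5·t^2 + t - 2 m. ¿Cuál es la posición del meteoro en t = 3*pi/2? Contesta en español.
Usando x(t) = 6·cos(t) + 4 y sustituyendo t = 3*pi/2, encontramos x = 4.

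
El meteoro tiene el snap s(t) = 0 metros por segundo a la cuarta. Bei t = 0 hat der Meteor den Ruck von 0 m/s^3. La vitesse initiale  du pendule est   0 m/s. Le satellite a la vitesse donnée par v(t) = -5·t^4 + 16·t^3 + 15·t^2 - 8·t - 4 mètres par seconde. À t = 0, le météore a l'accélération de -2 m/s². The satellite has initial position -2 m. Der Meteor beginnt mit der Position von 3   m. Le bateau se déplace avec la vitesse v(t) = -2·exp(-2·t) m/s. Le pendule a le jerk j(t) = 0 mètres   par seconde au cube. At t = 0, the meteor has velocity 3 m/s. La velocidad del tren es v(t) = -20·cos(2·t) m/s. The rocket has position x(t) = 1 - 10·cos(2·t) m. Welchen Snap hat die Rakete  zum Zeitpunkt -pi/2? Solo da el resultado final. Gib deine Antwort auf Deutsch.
Bei t = -pi/2, s = 160.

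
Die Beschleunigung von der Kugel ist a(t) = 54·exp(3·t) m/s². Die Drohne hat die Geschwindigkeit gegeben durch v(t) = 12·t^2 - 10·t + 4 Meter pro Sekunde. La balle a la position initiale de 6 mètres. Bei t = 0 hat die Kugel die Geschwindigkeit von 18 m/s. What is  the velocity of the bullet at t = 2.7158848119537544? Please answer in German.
Ausgehend von der Beschleunigung a(t) = 54·exp(3·t), nehmen wir 1 Stammfunktion. Die Stammfunktion von der Beschleunigung ist die Geschwindigkeit. Mit v(0) = 18 erhalten wir v(t) = 18·exp(3·t). Mit v(t) = 18·exp(3·t) und Einsetzen von t = 2.7158848119537544, finden wir v = 62194.7701347554.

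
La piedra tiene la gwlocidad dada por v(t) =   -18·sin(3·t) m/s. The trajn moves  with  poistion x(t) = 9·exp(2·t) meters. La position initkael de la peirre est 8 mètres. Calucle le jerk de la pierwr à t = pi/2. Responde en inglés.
To solve this, we need to take 2 derivatives of our velocity equation v(t) = -18·sin(3·t). Differentiating velocity, we get acceleration: a(t) = -54·cos(3·t). Taking d/dt of a(t), we find j(t) = 162·sin(3·t). From the given jerk equation j(t) = 162·sin(3·t), we substitute t = pi/2 to get j = -162.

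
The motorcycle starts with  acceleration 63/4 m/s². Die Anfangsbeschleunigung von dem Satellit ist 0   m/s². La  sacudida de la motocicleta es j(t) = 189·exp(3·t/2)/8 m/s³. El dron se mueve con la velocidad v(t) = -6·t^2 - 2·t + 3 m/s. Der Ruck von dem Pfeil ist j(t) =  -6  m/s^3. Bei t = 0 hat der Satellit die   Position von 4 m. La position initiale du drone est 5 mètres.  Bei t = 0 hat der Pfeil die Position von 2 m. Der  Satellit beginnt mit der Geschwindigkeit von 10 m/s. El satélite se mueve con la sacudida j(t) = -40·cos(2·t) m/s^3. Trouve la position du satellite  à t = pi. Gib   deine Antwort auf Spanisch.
Para resolver esto, necesitamos tomar 3 integrales de nuestra ecuación de la sacudida j(t) = -40·cos(2·t). Integrando la sacudida y usando la condición inicial a(0) = 0, obtenemos a(t) = -20·sin(2·t). La antiderivada de la aceleración, con v(0) = 10, da la velocidad: v(t) = 10·cos(2·t). La antiderivada de la velocidad es la posición. Usando x(0) = 4, obtenemos x(t) = 5·sin(2·t) + 4. Tenemos la posición x(t) = 5·sin(2·t) + 4. Sustituyendo t = pi: x(pi) = 4.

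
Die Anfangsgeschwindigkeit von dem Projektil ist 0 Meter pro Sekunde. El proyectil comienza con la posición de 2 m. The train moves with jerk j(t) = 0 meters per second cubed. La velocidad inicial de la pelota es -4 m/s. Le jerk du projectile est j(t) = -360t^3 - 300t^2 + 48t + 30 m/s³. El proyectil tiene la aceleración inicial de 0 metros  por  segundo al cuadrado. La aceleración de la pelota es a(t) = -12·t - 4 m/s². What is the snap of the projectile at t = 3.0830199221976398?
To solve this, we need to take 1 derivative of our jerk equation j(t) = -360·t^3 - 300·t^2 + 48·t + 30. Differentiating jerk, we get snap: s(t) = -1080·t^2 - 600·t + 48. Using s(t) = -1080·t^2 - 600·t + 48 and substituting t = 3.0830199221976398, we find s = -12067.2247412395.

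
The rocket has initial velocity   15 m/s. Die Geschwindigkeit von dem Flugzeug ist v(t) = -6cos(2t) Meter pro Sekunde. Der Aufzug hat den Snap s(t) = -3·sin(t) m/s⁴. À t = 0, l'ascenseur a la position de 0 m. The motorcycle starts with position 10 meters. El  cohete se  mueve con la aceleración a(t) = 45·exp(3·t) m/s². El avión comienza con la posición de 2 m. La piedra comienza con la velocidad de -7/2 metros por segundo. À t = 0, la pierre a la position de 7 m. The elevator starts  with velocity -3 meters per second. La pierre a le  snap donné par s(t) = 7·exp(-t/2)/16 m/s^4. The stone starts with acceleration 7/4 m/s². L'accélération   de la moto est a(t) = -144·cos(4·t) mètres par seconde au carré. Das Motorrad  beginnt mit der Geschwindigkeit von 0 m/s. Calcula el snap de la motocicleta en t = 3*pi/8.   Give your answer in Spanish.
Partiendo de la aceleración a(t) = -144·cos(4·t), tomamos 2 derivadas. Derivando la aceleración, obtenemos la sacudida: j(t) = 576·sin(4·t). La derivada de la sacudida da el snap: s(t) = 2304·cos(4·t). Tenemos el snap s(t) = 2304·cos(4·t). Sustituyendo t = 3*pi/8: s(3*pi/8) = 0.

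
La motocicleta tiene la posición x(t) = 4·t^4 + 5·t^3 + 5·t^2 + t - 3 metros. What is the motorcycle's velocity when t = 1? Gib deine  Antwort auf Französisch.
Pour résoudre ceci, nous devons prendre 1 dérivée de notre équation de la position x(t) = 4·t^4 + 5·t^3 + 5·t^2 + t - 3. En prenant d/dt de x(t), nous trouvons v(t) = 16·t^3 + 15·t^2 + 10·t + 1. Nous avons la vitesse v(t) = 16·t^3 + 15·t^2 + 10·t + 1. En substituant t = 1: v(1) = 42.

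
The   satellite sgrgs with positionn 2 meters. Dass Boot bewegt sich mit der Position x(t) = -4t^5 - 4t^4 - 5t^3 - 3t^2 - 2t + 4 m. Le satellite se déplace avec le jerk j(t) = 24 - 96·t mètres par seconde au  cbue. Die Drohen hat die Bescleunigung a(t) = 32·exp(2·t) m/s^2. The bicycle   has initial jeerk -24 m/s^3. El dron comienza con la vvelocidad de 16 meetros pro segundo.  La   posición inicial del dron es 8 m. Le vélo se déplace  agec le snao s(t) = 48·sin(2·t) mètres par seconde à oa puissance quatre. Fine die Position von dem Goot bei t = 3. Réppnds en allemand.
Wir haben die Position x(t) = -4·t^5 - 4·t^4 - 5·t^3 - 3·t^2 - 2·t + 4. Durch Einsetzen von t = 3: x(3) = -1460.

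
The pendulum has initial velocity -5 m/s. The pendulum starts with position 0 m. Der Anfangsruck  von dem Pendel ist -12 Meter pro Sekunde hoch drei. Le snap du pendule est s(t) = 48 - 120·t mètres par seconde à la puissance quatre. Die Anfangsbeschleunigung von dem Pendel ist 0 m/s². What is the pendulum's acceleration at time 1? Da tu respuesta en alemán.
Wir müssen unsere Gleichung für den Snap s(t) = 48 - 120·t 2-mal integrieren. Durch Integration von dem Snap und Verwendung der Anfangsbedingung j(0) = -12, erhalten wir j(t) = -60·t^2 + 48·t - 12. Die Stammfunktion von dem Ruck, mit a(0) = 0, ergibt die Beschleunigung: a(t) = 4·t·(-5·t^2 + 6·t - 3). Mit a(t) = 4·t·(-5·t^2 + 6·t - 3) und Einsetzen von t = 1, finden wir a = -8.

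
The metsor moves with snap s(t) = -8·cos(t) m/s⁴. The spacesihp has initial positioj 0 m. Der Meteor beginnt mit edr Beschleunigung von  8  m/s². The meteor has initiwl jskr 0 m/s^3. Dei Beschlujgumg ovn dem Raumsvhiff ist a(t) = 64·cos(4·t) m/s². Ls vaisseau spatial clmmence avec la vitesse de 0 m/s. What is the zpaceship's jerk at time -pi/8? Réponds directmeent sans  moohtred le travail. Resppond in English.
The answer is 256.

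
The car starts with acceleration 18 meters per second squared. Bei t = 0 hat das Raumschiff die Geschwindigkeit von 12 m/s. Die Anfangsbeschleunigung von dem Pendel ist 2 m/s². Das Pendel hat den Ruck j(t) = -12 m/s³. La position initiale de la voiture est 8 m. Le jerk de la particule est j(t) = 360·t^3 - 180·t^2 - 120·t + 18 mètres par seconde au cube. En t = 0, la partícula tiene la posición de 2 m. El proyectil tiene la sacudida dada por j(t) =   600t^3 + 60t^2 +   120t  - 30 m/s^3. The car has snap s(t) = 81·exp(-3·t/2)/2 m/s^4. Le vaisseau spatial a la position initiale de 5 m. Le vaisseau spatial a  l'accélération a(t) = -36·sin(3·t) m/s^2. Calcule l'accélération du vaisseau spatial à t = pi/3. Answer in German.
Mit a(t) = -36·sin(3·t) und Einsetzen von t = pi/3, finden wir a = 0.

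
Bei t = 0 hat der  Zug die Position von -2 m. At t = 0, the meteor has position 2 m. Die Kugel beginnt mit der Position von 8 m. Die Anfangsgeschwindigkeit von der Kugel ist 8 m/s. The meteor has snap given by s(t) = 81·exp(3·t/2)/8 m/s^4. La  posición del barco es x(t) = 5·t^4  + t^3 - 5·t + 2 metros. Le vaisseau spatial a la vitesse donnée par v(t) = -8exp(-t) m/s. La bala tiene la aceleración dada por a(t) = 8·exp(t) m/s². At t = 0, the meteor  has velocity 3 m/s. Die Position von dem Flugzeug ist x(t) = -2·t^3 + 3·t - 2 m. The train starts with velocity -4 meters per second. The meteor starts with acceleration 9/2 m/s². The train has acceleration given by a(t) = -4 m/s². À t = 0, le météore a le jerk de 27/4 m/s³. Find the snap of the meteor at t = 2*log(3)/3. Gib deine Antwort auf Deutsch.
Wir haben den Snap s(t) = 81·exp(3·t/2)/8. Durch Einsetzen von t = 2*log(3)/3: s(2*log(3)/3) = 243/8.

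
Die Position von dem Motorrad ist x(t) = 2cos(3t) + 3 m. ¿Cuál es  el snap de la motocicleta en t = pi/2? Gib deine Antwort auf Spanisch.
Debemos derivar nuestra ecuación de la posición x(t) = 2·cos(3·t) + 3 4 veces. Tomando d/dt de x(t), encontramos v(t) = -6·sin(3·t). Derivando la velocidad, obtenemos la aceleración: a(t) = -18·cos(3·t). Derivando la aceleración, obtenemos la sacudida: j(t) = 54·sin(3·t). Derivando la sacudida, obtenemos el snap: s(t) = 162·cos(3·t). De la ecuación del snap s(t) = 162·cos(3·t), sustituimos t = pi/2 para obtener s = 0.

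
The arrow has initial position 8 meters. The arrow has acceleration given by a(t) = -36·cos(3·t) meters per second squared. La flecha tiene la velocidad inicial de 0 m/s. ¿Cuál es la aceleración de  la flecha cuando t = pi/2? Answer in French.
En utilisant a(t) = -36·cos(3·t) et en substituant t = pi/2, nous trouvons a = 0.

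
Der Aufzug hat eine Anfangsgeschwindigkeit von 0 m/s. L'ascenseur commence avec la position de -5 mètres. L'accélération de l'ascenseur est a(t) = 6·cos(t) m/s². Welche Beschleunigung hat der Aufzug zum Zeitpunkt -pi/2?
Aus der Gleichung für die Beschleunigung a(t) = 6·cos(t), setzen wir t = -pi/2 ein und erhalten a = 0.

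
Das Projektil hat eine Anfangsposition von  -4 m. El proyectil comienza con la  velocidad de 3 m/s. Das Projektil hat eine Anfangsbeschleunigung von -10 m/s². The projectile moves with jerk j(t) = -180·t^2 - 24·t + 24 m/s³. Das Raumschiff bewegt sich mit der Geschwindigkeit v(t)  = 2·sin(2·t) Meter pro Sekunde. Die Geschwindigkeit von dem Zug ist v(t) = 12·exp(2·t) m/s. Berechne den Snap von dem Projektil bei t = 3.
Ausgehend von dem Ruck j(t) = -180·t^2 - 24·t + 24, nehmen wir 1 Ableitung. Durch Ableiten von dem Ruck erhalten wir den Snap: s(t) = -360·t - 24. Aus der Gleichung für den Snap s(t) = -360·t - 24, setzen wir t = 3 ein und erhalten s = -1104.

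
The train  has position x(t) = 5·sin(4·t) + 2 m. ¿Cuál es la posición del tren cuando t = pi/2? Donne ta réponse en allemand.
Wir haben die Position x(t) = 5·sin(4·t) + 2. Durch Einsetzen von t = pi/2: x(pi/2) = 2.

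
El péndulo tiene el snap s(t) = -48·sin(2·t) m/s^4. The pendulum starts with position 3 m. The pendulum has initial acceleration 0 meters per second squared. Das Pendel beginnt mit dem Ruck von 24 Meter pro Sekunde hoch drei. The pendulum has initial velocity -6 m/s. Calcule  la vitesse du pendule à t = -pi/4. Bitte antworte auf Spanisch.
Necesitamos integrar nuestra ecuación del snap s(t) = -48·sin(2·t) 3 veces. La integral del snap, con j(0) = 24, da la sacudida: j(t) = 24·cos(2·t). La antiderivada de la sacudida es la aceleración. Usando a(0) = 0, obtenemos a(t) = 12·sin(2·t). La antiderivada de la aceleración es la velocidad. Usando v(0) = -6, obtenemos v(t) = -6·cos(2·t). Usando v(t) = -6·cos(2·t) y sustituyendo t = -pi/4, encontramos v = 0.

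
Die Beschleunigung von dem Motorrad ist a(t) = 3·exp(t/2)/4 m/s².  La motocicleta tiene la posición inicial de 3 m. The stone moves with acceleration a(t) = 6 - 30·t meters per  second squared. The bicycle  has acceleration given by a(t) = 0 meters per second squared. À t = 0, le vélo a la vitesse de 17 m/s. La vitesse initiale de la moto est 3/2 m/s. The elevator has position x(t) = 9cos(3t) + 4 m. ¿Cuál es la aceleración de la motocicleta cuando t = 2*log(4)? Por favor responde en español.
Tenemos la aceleración a(t) = 3·exp(t/2)/4. Sustituyendo t = 2*log(4): a(2*log(4)) = 3.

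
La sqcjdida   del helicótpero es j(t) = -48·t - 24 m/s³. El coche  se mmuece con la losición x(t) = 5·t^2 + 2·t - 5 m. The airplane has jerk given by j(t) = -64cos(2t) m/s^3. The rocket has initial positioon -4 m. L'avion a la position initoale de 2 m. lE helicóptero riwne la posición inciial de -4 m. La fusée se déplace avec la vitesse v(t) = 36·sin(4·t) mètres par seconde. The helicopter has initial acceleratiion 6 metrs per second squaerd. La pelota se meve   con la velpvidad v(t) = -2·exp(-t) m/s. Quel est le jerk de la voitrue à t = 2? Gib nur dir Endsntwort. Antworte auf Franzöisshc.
j(2) = 0.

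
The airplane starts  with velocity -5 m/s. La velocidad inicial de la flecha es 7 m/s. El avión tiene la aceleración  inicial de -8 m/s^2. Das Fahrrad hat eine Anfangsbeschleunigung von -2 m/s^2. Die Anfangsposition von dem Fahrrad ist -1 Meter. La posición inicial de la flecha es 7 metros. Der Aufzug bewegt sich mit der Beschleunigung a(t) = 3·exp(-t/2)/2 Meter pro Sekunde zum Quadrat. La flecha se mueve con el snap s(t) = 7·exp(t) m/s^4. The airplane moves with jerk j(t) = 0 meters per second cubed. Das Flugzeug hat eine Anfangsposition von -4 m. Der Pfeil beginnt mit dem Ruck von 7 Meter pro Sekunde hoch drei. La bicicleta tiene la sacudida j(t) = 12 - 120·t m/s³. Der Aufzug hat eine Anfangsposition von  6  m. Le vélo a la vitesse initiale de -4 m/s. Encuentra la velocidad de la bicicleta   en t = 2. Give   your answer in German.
Ausgehend von dem Ruck j(t) = 12 - 120·t, nehmen wir 2 Stammfunktionen. Durch Integration von dem Ruck und Verwendung der Anfangsbedingung a(0) = -2, erhalten wir a(t) = -60·t^2 + 12·t - 2. Durch Integration von der Beschleunigung und Verwendung der Anfangsbedingung v(0) = -4, erhalten wir v(t) = -20·t^3 + 6·t^2 - 2·t - 4. Aus der Gleichung für die Geschwindigkeit v(t) = -20·t^3 + 6·t^2 - 2·t - 4, setzen wir t = 2 ein und erhalten v = -144.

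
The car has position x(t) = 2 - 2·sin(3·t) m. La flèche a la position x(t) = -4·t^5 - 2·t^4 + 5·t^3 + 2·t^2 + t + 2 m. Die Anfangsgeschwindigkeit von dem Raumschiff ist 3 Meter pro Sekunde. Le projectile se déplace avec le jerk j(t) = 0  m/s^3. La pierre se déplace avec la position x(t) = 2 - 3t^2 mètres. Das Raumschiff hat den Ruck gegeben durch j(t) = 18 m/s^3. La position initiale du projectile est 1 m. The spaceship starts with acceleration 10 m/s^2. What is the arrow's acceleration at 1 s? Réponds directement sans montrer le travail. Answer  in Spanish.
La respuesta es -70.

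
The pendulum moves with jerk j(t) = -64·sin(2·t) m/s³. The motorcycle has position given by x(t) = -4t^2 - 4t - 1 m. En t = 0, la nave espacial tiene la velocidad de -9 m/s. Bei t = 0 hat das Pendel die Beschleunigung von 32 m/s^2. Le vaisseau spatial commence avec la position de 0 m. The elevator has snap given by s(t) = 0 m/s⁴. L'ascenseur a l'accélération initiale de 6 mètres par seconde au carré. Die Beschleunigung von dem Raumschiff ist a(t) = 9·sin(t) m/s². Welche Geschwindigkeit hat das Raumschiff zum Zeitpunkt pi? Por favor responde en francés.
Nous devons intégrer notre équation de l'accélération a(t) = 9·sin(t) 1 fois. La primitive de l'accélération est la vitesse. En utilisant v(0) = -9, nous obtenons v(t) = -9·cos(t). Nous avons la vitesse v(t) = -9·cos(t). En substituant t = pi: v(pi) = 9.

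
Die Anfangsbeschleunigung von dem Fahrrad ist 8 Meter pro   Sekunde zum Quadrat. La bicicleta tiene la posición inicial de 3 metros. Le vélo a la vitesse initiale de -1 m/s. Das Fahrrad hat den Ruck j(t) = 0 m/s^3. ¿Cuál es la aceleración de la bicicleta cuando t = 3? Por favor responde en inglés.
Starting from jerk j(t) = 0, we take 1 antiderivative. Finding the antiderivative of j(t) and using a(0) = 8: a(t) = 8. We have acceleration a(t) = 8. Substituting t = 3: a(3) = 8.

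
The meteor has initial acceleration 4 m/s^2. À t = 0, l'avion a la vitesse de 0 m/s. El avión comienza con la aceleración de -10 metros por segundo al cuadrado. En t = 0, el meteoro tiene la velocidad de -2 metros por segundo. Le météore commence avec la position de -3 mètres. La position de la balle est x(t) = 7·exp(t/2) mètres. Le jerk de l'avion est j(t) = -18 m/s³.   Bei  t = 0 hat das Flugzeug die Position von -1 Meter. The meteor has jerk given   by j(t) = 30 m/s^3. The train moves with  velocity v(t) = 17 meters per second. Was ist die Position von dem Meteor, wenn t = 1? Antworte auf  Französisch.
Nous devons trouver l'intégrale de notre équation du jerk j(t) = 30 3 fois. L'intégrale du jerk est l'accélération. En utilisant a(0) = 4, nous obtenons a(t) = 30·t + 4. La primitive de l'accélération, avec v(0) = -2, donne la vitesse: v(t) = 15·t^2 + 4·t - 2. La primitive de la vitesse, avec x(0) = -3, donne la position: x(t) = 5·t^3 + 2·t^2 - 2·t - 3. De l'équation de la position x(t) = 5·t^3 + 2·t^2 - 2·t - 3, nous substituons t = 1 pour obtenir x = 2.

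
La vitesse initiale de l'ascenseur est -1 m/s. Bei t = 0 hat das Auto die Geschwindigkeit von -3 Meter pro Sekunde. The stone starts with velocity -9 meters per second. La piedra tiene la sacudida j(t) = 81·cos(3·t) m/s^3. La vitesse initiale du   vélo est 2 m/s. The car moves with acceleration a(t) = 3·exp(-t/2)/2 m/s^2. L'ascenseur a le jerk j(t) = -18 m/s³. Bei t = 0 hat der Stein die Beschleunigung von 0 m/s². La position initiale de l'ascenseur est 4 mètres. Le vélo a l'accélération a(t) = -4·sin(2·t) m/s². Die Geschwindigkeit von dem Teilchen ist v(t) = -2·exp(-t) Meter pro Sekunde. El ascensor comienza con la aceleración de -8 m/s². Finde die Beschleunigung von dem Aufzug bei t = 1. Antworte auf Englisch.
To find the answer, we compute 1 antiderivative of j(t) = -18. Taking ∫j(t)dt and applying a(0) = -8, we find a(t) = -18·t - 8. Using a(t) = -18·t - 8 and substituting t = 1, we find a = -26.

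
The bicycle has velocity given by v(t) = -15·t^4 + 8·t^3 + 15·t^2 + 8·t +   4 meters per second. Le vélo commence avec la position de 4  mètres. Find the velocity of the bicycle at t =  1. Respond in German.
Wir haben die Geschwindigkeit v(t) = -15·t^4 + 8·t^3 + 15·t^2 + 8·t + 4. Durch Einsetzen von t = 1: v(1) = 20.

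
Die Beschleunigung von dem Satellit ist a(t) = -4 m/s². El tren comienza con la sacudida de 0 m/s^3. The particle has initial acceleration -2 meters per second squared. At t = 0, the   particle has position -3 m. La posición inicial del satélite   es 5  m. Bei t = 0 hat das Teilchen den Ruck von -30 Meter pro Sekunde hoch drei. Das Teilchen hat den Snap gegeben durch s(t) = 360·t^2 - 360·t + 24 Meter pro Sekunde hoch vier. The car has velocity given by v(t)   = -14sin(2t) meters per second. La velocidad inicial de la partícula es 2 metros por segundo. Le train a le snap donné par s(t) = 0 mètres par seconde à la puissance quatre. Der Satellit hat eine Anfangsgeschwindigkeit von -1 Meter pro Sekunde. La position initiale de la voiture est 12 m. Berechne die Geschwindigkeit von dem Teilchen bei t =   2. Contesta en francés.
Nous devons trouver la primitive de notre équation du snap s(t) = 360·t^2 - 360·t + 24 3 fois. La primitive du snap, avec j(0) = -30, donne le jerk: j(t) = 120·t^3 - 180·t^2 + 24·t - 30. La primitive du jerk, avec a(0) = -2, donne l'accélération: a(t) = 30·t^4 - 60·t^3 + 12·t^2 - 30·t - 2. L'intégrale de l'accélération, avec v(0) = 2, donne la vitesse: v(t) = 6·t^5 - 15·t^4 + 4·t^3 - 15·t^2 - 2·t + 2. Nous avons la vitesse v(t) = 6·t^5 - 15·t^4 + 4·t^3 - 15·t^2 - 2·t + 2. En substituant t = 2: v(2) = -78.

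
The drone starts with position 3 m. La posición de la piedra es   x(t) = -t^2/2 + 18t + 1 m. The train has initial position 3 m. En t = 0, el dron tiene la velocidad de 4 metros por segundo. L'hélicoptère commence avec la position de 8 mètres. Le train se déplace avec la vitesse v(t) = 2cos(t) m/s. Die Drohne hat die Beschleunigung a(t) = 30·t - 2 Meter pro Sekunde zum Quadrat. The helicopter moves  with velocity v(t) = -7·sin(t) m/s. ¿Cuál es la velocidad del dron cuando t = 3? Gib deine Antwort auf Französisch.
Pour résoudre ceci, nous devons prendre 1 intégrale de notre équation de l'accélération a(t) = 30·t - 2. L'intégrale de l'accélération est la vitesse. En utilisant v(0) = 4, nous obtenons v(t) = 15·t^2 - 2·t + 4. En utilisant v(t) = 15·t^2 - 2·t + 4 et en substituant t = 3, nous trouvons v = 133.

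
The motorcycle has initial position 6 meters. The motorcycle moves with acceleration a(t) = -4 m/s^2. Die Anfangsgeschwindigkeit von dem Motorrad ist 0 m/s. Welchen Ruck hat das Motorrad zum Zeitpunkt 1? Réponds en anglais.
Starting from acceleration a(t) = -4, we take 1 derivative. The derivative of acceleration gives jerk: j(t) = 0. Using j(t) = 0 and substituting t = 1, we find j = 0.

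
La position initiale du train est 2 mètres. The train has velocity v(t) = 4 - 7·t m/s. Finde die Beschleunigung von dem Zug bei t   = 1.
Wir müssen unsere Gleichung für die Geschwindigkeit v(t) = 4 - 7·t 1-mal ableiten. Die Ableitung von der Geschwindigkeit ergibt die Beschleunigung: a(t) = -7. Mit a(t) = -7 und Einsetzen von t = 1, finden wir a = -7.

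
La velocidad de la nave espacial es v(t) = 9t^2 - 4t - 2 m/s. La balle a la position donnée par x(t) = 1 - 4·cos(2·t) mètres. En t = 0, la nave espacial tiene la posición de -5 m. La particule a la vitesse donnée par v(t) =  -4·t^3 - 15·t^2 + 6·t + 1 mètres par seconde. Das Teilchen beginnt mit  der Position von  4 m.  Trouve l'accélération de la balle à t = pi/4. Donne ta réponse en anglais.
We must differentiate our position equation x(t) = 1 - 4·cos(2·t) 2 times. The derivative of position gives velocity: v(t) = 8·sin(2·t). Differentiating velocity, we get acceleration: a(t) = 16·cos(2·t). Using a(t) = 16·cos(2·t) and substituting t = pi/4, we find a = 0.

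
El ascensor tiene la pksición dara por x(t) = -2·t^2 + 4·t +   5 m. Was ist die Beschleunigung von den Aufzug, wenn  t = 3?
Ausgehend von der Position x(t) = -2·t^2 + 4·t + 5, nehmen wir 2 Ableitungen. Durch Ableiten von der Position erhalten wir die Geschwindigkeit: v(t) = 4 - 4·t. Mit d/dt von v(t) finden wir a(t) = -4. Aus der Gleichung für die Beschleunigung a(t) = -4, setzen wir t = 3 ein und erhalten a = -4.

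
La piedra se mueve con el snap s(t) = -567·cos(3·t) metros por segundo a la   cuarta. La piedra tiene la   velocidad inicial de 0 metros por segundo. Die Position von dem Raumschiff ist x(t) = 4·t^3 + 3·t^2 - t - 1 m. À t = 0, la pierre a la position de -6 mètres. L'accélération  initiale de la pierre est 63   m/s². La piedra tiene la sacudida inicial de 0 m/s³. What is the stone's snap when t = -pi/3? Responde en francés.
De l'équation du snap s(t) = -567·cos(3·t), nous substituons t = -pi/3 pour obtenir s = 567.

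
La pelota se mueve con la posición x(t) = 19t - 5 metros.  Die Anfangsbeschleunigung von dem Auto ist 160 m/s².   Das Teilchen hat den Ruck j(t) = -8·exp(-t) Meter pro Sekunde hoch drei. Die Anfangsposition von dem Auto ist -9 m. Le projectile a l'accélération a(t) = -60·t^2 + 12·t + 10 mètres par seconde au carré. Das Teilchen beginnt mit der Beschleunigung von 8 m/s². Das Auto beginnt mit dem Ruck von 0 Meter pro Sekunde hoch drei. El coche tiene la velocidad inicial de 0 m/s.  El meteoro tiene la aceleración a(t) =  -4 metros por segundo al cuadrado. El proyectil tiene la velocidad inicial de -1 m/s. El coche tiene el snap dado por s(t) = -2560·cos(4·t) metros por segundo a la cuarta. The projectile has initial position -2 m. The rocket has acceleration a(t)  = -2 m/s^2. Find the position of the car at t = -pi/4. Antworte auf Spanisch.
Para resolver esto, necesitamos tomar 4 integrales de nuestra ecuación del snap s(t) = -2560·cos(4·t). La antiderivada del snap, con j(0) = 0, da la sacudida: j(t) = -640·sin(4·t). La integral de la sacudida es la aceleración. Usando a(0) = 160, obtenemos a(t) = 160·cos(4·t). La antiderivada de la aceleración es la velocidad. Usando v(0) = 0, obtenemos v(t) = 40·sin(4·t). La integral de la velocidad es la posición. Usando x(0) = -9, obtenemos x(t) = 1 - 10·cos(4·t). Usando x(t) = 1 - 10·cos(4·t) y sustituyendo t = -pi/4, encontramos x = 11.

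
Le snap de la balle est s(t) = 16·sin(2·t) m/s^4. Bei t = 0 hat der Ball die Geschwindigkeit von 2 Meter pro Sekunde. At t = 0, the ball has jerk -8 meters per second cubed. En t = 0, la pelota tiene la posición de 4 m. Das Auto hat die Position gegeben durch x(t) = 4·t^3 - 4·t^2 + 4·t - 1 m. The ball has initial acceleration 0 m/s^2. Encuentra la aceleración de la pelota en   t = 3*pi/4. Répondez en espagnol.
Para resolver esto, necesitamos tomar 2 antiderivadas de nuestra ecuación del snap s(t) = 16·sin(2·t). La integral del snap, con j(0) = -8, da la sacudida: j(t) = -8·cos(2·t). Integrando la sacudida y usando la condición inicial a(0) = 0, obtenemos a(t) = -4·sin(2·t). Usando a(t) = -4·sin(2·t) y sustituyendo t = 3*pi/4, encontramos a = 4.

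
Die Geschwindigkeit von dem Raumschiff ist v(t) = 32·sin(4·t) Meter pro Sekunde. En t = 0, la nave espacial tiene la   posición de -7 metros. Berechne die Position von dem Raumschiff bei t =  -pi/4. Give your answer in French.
Nous devons intégrer notre équation de la vitesse v(t) = 32·sin(4·t) 1 fois. L'intégrale de la vitesse, avec x(0) = -7, donne la position: x(t) = 1 - 8·cos(4·t). De l'équation de la position x(t) = 1 - 8·cos(4·t), nous substituons t = -pi/4 pour obtenir x = 9.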